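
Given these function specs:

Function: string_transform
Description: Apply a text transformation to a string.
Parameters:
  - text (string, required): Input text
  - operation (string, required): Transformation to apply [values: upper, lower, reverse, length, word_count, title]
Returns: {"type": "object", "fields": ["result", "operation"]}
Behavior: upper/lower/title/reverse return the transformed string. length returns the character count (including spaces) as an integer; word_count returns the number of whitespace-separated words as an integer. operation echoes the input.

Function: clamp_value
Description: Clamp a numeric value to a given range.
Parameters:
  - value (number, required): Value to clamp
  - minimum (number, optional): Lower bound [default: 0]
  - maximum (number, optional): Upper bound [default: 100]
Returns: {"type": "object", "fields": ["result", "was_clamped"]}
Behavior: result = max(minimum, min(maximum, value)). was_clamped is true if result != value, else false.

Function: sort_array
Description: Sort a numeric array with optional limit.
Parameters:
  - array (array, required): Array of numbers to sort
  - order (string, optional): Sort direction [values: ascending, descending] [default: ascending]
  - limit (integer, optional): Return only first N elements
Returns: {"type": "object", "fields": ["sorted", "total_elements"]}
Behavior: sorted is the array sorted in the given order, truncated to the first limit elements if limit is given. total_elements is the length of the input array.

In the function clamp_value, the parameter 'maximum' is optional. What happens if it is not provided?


The clamp_value spec declares:
  - maximum (number, optional): Upper bound [default: 100]
It defaults to 100


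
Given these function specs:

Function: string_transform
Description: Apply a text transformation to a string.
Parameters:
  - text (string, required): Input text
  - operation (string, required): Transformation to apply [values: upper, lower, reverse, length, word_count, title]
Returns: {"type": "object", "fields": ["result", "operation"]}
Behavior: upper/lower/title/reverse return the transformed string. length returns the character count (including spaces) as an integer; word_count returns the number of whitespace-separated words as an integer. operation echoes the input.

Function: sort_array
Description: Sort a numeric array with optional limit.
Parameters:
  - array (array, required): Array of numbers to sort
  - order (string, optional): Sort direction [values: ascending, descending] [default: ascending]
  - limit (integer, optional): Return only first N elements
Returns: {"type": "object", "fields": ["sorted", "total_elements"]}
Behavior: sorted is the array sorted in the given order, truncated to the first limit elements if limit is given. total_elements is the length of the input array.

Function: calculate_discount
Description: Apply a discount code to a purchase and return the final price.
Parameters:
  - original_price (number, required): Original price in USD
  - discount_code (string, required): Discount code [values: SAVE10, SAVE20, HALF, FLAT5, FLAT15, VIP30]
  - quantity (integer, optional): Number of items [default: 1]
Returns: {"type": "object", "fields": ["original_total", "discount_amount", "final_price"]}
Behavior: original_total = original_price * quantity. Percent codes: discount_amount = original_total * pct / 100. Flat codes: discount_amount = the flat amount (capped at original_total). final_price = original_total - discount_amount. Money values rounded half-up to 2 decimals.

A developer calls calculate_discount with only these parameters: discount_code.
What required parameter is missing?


Required parameters: original_price, discount_code
Provided: discount_code
Missing: original_price
original_price


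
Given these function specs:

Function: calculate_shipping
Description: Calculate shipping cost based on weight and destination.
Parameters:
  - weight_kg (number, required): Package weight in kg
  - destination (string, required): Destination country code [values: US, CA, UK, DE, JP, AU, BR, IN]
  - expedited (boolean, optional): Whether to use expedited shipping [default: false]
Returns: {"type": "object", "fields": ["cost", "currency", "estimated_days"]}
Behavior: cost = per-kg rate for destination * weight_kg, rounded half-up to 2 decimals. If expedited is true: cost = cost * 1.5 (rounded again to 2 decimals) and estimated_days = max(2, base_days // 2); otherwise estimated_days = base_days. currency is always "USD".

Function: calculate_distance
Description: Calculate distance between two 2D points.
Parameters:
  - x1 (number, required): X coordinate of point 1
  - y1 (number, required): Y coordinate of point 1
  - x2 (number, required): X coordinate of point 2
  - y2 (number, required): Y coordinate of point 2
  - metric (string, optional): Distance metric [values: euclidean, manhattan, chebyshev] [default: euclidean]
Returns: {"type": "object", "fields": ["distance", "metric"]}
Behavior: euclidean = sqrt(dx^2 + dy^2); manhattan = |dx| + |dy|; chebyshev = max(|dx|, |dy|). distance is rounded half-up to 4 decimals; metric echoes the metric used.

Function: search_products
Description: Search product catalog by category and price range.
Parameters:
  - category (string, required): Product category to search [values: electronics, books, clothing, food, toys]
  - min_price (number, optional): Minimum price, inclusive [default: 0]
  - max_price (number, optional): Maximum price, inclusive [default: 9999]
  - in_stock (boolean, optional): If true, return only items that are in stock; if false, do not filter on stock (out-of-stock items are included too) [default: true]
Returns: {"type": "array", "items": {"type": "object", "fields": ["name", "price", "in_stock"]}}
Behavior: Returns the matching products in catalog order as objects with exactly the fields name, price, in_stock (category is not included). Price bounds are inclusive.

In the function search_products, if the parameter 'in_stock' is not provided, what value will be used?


The search_products spec declares:
  - in_stock (boolean, optional): If true, return only items that are in stock; if false, do not filter on stock (out-of-stock items are included too) [default: true]
Default:
true


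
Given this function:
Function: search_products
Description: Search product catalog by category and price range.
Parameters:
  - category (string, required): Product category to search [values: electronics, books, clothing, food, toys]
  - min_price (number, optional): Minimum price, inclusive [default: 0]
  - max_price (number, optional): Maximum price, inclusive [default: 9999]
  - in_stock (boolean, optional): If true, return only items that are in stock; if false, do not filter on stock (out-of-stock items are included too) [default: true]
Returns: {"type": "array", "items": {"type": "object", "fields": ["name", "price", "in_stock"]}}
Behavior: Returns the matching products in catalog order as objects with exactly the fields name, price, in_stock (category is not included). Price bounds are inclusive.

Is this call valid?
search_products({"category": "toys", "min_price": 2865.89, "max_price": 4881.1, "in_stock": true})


Checking all required parameters present and types match... All valid.
Valid


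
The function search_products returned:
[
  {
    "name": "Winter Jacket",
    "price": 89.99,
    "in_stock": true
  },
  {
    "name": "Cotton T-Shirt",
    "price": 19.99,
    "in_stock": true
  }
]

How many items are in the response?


Items: Winter Jacket, Cotton T-Shirt
2


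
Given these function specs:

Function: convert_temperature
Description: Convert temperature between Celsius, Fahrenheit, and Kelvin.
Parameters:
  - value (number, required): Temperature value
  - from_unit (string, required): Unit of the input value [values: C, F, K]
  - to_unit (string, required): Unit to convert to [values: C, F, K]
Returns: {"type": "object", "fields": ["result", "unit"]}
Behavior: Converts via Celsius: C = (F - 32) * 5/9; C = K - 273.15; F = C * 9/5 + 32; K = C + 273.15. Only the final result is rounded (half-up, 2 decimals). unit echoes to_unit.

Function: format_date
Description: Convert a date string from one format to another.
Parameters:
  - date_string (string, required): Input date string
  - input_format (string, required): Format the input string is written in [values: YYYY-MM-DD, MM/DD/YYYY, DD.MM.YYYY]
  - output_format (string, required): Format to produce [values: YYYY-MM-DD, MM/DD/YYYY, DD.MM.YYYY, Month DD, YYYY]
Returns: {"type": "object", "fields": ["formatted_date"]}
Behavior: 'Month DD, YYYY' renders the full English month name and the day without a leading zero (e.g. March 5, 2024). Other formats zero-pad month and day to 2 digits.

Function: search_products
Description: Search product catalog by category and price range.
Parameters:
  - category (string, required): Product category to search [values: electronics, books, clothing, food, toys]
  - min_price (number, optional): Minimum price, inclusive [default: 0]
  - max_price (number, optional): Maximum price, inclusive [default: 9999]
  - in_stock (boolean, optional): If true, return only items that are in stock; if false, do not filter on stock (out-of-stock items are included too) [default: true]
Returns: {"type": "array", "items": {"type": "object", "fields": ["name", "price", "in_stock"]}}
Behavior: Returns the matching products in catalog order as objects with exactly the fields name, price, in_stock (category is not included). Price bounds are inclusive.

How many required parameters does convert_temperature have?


Parameters of convert_temperature: value (required), from_unit (required), to_unit (required)
Required count:
3


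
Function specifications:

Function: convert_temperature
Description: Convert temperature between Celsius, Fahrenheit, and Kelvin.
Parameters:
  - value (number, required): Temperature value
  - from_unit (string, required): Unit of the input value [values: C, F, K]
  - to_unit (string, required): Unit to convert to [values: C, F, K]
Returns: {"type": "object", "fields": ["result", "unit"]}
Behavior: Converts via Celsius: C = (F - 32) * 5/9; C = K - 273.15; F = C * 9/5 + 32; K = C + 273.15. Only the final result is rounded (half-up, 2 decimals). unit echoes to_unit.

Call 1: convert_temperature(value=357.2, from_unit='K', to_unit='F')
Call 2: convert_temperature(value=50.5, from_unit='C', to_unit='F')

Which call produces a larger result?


Call 1:
  To C: 357.2 - 273.15 = 84.05
  To F: 84.05 * 9/5 + 32 = 183.29
  Round to 2 decimals: 183.29
  -> 183.29 F
Call 2:
  Input already in C: 50.5
  To F: 50.5 * 9/5 + 32 = 122.9
  Round to 2 decimals: 122.9
  -> 122.9 F
Call 1 (183.29 F)


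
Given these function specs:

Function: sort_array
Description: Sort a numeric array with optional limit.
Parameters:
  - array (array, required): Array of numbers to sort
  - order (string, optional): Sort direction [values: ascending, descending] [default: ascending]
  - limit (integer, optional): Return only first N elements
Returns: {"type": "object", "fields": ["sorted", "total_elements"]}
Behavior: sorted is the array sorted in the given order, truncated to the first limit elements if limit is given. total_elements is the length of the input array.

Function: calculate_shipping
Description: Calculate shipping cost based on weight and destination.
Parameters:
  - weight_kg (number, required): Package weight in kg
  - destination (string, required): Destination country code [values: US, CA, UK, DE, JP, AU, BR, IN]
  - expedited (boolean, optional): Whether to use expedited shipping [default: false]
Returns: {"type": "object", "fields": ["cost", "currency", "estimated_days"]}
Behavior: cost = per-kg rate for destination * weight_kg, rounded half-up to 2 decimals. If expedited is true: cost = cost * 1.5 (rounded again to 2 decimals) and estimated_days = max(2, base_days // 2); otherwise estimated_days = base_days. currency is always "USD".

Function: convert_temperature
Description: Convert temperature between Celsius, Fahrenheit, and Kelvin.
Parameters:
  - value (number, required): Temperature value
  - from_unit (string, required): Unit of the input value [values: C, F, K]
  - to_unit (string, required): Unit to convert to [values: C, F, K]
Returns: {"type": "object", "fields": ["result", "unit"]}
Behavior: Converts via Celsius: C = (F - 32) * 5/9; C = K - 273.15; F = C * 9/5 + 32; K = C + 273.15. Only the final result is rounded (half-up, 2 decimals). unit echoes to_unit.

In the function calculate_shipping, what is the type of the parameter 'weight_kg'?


The calculate_shipping spec declares:
  - weight_kg (number, required): Package weight in kg
Type:
number


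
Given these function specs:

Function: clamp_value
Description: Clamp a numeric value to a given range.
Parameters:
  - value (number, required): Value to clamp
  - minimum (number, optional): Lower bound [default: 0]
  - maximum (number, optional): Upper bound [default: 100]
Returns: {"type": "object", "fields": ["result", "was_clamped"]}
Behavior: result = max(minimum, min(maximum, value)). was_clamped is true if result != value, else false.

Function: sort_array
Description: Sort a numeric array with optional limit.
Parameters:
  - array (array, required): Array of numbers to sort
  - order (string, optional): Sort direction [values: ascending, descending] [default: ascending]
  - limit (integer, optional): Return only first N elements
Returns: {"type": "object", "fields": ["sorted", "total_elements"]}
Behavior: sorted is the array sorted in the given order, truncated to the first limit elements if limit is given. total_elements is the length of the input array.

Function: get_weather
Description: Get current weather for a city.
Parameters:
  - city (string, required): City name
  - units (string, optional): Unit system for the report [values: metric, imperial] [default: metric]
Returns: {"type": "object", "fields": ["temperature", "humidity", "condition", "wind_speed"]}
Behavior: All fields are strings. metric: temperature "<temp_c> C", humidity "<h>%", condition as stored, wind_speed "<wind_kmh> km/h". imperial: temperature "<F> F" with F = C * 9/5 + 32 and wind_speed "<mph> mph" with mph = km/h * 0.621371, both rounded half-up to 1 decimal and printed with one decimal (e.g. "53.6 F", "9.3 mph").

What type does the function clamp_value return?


The clamp_value spec declares Returns: {"type": "object", "fields": ["result", "was_clamped"]}
Type:
object


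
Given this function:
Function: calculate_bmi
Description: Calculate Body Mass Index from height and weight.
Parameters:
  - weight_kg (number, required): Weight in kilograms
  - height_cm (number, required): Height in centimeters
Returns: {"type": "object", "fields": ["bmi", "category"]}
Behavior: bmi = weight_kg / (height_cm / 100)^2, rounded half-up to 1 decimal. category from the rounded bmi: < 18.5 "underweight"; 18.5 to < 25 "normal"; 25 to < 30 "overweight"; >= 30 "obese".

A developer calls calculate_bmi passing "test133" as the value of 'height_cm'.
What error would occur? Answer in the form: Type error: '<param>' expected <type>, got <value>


Spec: 'height_cm' is declared as number; "test133" is a string.
Type error: 'height_cm' expected number, got "test133"


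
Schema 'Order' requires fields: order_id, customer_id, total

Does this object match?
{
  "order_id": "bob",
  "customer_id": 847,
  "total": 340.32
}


Checking required fields... All present.
Valid - all required fields present


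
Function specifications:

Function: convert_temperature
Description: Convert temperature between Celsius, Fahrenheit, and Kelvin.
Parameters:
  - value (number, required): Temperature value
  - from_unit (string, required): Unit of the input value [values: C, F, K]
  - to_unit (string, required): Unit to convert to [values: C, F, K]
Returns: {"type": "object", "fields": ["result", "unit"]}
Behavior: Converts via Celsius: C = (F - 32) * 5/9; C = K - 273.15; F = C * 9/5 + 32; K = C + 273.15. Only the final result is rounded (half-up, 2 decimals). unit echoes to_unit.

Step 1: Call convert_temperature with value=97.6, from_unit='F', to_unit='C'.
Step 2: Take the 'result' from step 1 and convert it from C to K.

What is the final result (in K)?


Step 1: convert_temperature(value=97.6, from_unit=F, to_unit=C)
  To C: (97.6 - 32) * 5/9 = 36.444444
  Target is C: 36.444444
  Round to 2 decimals: 36.44
  -> result = 36.44 C
Step 2: convert_temperature(value=36.44, from_unit=C, to_unit=K)
  Input already in C: 36.44
  To K: 36.44 + 273.15 = 309.59
  Round to 2 decimals: 309.59
  -> result = 309.59 K
309.59 K


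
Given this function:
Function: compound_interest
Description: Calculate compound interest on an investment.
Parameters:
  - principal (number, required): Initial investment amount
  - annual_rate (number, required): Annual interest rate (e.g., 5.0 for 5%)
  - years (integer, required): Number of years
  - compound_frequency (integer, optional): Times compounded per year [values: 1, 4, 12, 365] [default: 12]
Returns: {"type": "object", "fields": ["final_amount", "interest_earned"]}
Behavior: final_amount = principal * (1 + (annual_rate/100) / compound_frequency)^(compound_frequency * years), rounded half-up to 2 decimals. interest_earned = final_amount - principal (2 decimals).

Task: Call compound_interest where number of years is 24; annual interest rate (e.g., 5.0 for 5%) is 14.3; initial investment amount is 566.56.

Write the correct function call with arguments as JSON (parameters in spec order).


Mapping each described value to its parameter name:
  'Number of years' -> years = 24
  'Annual interest rate (e.g., 5.0 for 5%)' -> annual_rate = 14.3
  'Initial investment amount' -> principal = 566.56
compound_interest({"principal": 566.56, "annual_rate": 14.3, "years": 24})


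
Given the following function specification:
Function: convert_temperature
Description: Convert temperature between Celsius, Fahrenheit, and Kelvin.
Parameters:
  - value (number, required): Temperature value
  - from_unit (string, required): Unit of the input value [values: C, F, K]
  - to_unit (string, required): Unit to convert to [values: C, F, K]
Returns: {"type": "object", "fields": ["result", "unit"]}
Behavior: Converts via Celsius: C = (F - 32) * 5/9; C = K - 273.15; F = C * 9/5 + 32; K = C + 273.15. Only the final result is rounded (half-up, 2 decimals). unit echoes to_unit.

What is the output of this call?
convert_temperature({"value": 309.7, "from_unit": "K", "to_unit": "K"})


To C: 309.7 - 273.15 = 36.55
To K: 36.55 + 273.15 = 309.7
Round to 2 decimals: 309.7
Output:
{"result": 309.7, "unit": "K"}


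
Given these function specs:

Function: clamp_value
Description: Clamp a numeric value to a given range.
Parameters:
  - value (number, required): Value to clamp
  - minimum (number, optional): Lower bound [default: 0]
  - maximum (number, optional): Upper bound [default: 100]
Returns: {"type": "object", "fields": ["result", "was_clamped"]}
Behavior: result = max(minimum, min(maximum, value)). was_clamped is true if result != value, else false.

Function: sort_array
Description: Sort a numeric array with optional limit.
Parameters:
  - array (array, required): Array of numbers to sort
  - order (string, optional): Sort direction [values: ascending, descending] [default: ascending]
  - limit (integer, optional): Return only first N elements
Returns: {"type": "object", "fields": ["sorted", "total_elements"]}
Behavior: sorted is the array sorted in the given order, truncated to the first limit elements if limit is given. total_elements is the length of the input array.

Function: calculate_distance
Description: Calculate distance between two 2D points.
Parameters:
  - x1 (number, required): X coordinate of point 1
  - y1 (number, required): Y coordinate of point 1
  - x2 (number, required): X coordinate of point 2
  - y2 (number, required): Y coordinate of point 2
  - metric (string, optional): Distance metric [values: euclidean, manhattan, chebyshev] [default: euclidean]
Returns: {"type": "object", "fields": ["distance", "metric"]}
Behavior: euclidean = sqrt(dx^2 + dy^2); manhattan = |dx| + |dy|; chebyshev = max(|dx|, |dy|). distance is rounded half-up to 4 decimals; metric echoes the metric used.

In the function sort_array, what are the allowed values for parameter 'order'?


The sort_array spec declares:
  - order (string, optional): Sort direction [values: ascending, descending] [default: ascending]
Allowed values:
ascending, descending


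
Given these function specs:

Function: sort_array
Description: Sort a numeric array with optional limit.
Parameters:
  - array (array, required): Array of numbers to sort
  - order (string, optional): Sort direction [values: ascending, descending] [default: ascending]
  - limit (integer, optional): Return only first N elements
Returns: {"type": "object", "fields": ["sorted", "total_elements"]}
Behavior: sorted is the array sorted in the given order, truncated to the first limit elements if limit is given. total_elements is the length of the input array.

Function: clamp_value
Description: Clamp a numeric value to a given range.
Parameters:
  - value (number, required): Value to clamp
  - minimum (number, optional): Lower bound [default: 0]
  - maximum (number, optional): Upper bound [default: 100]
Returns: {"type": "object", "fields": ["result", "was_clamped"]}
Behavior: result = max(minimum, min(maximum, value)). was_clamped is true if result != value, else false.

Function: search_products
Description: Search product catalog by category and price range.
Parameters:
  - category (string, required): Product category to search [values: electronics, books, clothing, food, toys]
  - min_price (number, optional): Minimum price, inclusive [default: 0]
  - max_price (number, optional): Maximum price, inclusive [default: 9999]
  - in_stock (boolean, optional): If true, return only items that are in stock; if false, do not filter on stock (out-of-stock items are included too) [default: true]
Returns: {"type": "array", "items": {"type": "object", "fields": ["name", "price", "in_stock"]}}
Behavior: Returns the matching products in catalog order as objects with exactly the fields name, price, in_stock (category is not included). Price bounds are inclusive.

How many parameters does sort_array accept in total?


Parameters of sort_array: array (required), order (optional), limit (optional)
Total:
3


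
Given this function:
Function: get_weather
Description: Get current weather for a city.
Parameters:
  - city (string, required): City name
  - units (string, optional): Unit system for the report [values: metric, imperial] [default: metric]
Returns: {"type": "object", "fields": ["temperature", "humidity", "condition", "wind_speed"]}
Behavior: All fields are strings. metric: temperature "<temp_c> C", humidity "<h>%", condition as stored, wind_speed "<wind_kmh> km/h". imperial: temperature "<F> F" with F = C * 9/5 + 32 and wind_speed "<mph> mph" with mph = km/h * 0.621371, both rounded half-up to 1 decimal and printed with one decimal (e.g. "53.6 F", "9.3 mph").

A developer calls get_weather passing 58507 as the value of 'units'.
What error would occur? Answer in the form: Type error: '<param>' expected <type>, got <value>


Spec: 'units' is declared as string; 58507 is an integer.
Type error: 'units' expected string, got 58507


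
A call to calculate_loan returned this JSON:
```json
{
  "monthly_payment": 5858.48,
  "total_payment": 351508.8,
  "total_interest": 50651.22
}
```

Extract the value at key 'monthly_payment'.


5858.48


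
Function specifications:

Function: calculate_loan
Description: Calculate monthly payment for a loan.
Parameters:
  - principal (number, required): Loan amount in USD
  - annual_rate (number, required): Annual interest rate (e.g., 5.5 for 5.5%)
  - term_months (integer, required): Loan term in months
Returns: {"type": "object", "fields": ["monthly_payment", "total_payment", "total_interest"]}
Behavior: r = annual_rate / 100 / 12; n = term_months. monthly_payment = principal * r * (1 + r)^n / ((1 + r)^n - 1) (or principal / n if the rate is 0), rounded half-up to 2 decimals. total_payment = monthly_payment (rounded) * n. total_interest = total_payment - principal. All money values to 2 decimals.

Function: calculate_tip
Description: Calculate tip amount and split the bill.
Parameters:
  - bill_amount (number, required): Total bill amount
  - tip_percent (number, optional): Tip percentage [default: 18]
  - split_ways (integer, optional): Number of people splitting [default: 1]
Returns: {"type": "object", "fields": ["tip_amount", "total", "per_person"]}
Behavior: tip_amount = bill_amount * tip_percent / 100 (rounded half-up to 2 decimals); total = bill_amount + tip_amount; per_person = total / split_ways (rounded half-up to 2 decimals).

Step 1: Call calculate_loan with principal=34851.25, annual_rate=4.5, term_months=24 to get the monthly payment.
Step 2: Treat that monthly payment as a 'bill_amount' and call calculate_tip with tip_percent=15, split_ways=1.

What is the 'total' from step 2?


Step 1: calculate_loan(principal=34851.25, annual_rate=4.5, term_months=24)
  r = 4.5 / 100 / 12 = 0.00375 (keep full precision)
  (1 + r)^24 = 1.09399012
  monthly_payment = 34851.25 * 0.00375 * 1.09399012 / (1.09399012 - 1) = 1521.180792 -> 1521.18
  total_payment = 1521.18 * 24 = 36508.32
  total_interest = 36508.32 - 34851.25 = 1657.07
  -> monthly_payment = 1521.18
Step 2: calculate_tip(bill_amount=1521.18, tip_percent=15, split_ways=1)
  tip_amount = 1521.18 * 15/100 = 228.177 -> 228.18
  total = 1521.18 + 228.18 = 1749.36
  per_person = 1749.36 / 1 = 1749.36 -> 1749.36
  -> total = 1749.36
$1749.36


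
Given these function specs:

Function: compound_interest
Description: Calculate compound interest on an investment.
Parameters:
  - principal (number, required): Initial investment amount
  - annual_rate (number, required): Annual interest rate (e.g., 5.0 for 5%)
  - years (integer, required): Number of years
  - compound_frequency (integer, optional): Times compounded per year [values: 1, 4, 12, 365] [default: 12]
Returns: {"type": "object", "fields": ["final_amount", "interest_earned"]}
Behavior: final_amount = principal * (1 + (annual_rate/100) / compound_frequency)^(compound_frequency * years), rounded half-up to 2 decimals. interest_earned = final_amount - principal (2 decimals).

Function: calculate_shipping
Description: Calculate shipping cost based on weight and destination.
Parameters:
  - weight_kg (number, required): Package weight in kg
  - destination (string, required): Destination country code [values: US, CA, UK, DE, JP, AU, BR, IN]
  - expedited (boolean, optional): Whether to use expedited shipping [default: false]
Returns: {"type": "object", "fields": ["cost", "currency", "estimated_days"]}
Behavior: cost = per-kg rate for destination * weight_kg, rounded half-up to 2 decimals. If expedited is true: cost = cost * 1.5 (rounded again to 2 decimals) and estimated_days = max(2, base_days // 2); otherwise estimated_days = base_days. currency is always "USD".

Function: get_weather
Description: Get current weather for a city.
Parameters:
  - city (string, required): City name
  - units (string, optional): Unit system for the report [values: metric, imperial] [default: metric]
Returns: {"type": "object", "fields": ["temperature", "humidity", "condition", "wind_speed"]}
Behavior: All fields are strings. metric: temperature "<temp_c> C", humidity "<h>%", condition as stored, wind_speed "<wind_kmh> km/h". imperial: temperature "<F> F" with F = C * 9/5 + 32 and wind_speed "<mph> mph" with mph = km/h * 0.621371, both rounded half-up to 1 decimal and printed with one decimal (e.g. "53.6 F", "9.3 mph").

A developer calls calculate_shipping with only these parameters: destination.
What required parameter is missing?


Required parameters: weight_kg, destination
Provided: destination
Missing: weight_kg
weight_kg


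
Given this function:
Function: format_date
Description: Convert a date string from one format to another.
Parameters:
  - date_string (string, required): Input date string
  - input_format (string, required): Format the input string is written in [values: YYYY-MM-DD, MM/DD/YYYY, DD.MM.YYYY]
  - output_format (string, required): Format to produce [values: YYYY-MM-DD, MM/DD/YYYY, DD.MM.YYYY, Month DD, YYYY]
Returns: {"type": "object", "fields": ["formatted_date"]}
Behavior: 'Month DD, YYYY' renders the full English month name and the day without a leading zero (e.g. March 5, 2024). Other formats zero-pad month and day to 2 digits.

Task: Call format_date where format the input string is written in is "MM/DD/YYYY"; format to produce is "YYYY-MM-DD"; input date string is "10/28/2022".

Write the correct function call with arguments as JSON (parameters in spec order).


Mapping each described value to its parameter name:
  'Format the input string is written in' -> input_format = "MM/DD/YYYY"
  'Format to produce' -> output_format = "YYYY-MM-DD"
  'Input date string' -> date_string = "10/28/2022"
format_date({"date_string": "10/28/2022", "input_format": "MM/DD/YYYY", "output_format": "YYYY-MM-DD"})


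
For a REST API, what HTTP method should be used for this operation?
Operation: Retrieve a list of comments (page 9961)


GET = read, POST = create, PUT = update/replace, DELETE = remove
This operation is a read.
GET


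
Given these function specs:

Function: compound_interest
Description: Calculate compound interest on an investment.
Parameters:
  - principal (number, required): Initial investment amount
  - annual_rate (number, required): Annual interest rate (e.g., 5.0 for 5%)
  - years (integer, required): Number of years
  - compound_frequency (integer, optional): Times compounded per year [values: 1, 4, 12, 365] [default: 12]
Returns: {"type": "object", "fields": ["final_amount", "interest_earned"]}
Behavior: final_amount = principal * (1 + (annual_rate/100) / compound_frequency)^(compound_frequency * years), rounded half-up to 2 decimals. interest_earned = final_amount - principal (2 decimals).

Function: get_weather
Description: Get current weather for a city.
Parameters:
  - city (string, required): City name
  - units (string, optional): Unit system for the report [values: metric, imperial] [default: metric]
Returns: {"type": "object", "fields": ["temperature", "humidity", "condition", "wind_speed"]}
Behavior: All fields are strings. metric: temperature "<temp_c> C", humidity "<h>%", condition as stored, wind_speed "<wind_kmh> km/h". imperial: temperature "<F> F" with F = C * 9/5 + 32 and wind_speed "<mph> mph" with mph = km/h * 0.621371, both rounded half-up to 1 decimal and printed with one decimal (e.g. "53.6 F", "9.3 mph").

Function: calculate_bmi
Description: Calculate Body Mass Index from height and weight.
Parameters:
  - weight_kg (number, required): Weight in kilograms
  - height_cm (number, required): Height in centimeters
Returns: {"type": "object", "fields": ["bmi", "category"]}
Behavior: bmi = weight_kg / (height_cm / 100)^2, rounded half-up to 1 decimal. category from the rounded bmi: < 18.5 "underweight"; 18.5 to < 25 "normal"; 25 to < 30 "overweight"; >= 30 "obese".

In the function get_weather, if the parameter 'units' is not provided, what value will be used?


The get_weather spec declares:
  - units (string, optional): Unit system for the report [values: metric, imperial] [default: metric]
Default:
metric


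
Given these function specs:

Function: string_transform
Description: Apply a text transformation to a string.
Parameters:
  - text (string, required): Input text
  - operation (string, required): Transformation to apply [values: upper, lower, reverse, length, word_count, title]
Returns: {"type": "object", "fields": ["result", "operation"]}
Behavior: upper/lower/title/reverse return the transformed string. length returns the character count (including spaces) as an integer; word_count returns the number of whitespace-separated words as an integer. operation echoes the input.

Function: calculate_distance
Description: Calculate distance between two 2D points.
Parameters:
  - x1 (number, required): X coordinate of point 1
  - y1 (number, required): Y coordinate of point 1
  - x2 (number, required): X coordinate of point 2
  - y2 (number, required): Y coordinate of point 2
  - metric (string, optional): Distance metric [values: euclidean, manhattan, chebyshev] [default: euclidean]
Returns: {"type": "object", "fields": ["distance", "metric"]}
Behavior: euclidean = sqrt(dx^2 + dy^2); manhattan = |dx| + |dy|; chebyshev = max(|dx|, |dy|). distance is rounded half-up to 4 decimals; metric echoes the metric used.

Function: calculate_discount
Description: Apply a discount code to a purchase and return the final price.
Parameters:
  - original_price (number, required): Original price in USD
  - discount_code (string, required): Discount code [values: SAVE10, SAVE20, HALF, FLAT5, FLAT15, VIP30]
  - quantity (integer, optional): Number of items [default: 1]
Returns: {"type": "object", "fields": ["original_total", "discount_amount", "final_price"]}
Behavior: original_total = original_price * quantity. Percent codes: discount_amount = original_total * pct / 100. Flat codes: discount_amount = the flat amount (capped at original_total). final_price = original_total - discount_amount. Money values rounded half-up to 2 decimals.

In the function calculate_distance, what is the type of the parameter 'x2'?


The calculate_distance spec declares:
  - x2 (number, required): X coordinate of point 2
Type:
number


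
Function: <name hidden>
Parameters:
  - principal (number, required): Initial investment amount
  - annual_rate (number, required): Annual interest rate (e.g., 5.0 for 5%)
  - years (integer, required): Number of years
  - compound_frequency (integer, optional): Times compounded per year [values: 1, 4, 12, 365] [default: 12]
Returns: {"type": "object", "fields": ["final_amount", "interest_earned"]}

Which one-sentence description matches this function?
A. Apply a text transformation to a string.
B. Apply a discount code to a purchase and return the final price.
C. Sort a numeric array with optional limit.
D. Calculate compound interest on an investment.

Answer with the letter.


Parameters principal, annual_rate, years, compound_frequency and return ["final_amount", "interest_earned"] fit: Calculate compound interest on an investment.
D


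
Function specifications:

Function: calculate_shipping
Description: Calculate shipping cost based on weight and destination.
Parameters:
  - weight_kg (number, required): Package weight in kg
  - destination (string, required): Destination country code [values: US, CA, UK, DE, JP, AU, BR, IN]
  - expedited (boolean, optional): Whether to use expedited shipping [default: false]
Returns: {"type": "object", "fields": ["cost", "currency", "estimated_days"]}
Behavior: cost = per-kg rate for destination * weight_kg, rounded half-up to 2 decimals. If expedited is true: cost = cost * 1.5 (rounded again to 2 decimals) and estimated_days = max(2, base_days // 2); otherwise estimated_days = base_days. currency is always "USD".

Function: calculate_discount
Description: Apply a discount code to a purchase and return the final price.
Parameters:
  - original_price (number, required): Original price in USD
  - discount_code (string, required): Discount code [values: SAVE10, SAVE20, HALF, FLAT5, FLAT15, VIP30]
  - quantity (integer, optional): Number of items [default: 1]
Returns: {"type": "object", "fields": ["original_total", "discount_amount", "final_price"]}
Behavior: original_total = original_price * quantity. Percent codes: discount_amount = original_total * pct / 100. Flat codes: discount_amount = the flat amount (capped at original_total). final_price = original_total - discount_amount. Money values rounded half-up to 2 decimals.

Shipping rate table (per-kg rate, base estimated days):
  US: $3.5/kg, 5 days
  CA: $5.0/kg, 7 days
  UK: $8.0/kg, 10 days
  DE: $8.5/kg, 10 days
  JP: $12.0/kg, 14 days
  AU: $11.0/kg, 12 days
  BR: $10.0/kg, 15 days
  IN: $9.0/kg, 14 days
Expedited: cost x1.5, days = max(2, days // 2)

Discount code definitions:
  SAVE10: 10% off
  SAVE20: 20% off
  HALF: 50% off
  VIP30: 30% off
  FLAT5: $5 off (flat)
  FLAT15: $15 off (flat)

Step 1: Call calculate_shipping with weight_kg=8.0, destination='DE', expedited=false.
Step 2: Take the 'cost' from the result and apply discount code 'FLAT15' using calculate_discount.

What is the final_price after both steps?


Step 1: calculate_shipping(weight_kg=8.0, destination=DE, expedited=false)
  Rate for DE: $8.5/kg, base 10 days
  cost = 8.5 * 8.0 = 68 -> 68.00
  expedited not set/false: estimated_days = 10
  -> cost = 68.00 USD
Step 2: calculate_discount(original_price=68.0, discount_code=FLAT15, quantity=1)
  original_total = 68.0 * 1 = 68.00
  FLAT15 = $15 flat: discount_amount = min(15.00, 68.00) = 15.00
  final_price = 68.00 - 15.00 = 53.00
  -> final_price = 53.00
$53.00


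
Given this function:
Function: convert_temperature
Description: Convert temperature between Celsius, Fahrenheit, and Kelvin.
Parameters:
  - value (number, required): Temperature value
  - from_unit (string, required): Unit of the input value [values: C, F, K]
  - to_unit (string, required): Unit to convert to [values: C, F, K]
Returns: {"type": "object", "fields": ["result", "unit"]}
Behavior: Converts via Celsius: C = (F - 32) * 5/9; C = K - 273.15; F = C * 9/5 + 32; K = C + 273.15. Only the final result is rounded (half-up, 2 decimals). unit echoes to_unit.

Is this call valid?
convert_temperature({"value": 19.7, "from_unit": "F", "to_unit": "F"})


Checking all required parameters present and types match... All valid.
Valid


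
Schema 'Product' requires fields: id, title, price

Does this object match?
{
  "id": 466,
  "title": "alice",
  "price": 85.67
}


Checking required fields... All present.
Valid - all required fields present


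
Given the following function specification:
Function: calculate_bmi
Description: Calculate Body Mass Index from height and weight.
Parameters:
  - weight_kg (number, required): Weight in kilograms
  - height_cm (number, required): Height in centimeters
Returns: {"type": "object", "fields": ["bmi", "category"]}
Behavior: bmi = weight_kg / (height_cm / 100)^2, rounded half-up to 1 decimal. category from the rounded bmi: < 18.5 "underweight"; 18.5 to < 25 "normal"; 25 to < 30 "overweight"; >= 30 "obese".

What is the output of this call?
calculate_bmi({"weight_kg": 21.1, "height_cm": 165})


height_m = 165 / 100 = 1.65
bmi = 21.1 / 1.65^2 = 21.1 / 2.7225 = 7.75023 -> 7.8
7.8 < 18.5 -> underweight
Output:
{"bmi": 7.8, "category": "underweight"}


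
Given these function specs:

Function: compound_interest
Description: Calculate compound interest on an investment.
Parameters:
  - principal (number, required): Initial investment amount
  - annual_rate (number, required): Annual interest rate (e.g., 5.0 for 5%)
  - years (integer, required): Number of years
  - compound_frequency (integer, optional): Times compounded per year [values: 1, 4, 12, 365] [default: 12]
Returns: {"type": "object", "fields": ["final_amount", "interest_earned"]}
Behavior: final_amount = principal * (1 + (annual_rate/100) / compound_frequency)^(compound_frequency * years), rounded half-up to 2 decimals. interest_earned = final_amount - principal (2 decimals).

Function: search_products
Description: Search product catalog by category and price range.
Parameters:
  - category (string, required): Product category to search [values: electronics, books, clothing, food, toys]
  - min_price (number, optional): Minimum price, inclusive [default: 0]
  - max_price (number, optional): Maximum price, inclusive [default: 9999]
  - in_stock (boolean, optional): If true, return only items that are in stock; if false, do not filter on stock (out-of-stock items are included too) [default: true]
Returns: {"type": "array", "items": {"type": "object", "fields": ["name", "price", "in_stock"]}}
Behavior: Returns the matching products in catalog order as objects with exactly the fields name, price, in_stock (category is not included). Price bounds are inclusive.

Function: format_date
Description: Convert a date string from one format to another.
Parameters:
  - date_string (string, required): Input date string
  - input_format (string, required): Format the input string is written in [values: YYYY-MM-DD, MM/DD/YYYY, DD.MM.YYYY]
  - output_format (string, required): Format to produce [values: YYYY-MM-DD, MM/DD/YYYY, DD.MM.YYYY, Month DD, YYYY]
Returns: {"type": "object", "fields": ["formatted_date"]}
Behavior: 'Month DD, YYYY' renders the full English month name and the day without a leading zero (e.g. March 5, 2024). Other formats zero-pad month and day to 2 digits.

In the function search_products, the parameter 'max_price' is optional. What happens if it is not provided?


The search_products spec declares:
  - max_price (number, optional): Maximum price, inclusive [default: 9999]
It defaults to 9999
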